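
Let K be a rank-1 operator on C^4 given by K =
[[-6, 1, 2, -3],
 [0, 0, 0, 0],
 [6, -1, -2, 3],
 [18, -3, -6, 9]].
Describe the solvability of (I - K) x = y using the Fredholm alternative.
(I - K) is singular (det(I - K) = 0, i.e. 1 ∈ sigma(K)). (I - K) x = y is solvable iff y ⊥ ker((I - K)^*) = span{(-6, 1, 2, -3)}, i.e. iff -6y_1 + y_2 + 2y_3 - 3y_4 = 0. When solvable, the solutions are x = y + c·(1, 0, -1, -3), c arbitrary (ker(I - K) = span{(1, 0, -1, -3)}, dimension 1).

K has rank 1, so it is an outer product K = u v^T: every row of K is a multiple of one row vector. Reading off the entries, u = (1, 0, -1, -3) and v = (-6, 1, 2, -3) (row i of K equals u_i·v^T). A rank-one matrix u v^T satisfies K u = u (v·u) and kills the (3)-dimensional subspace v^⊥, so its characteristic polynomial is lambda^3 (lambda - v·u) with v·u = tr K = 1. Hence the eigenvalues of I - K are 1 (multiplicity 3) and 1 - (1) = 0, so det(I - K) = 0. (Direct check: I - K =
[[7, -1, -2, 3],
 [0, 1, 0, 0],
 [-6, 1, 3, -3],
 [-18, 3, 6, -8]]
has determinant 0.) So 1 is an eigenvalue of K and (I - K) is not invertible. The finite-dimensional Fredholm alternative says: either (I - K) is invertible, or ker(I - K) ≠ {0} and then range(I - K) = ker((I - K)^*)^⊥, with dim ker(I - K) = dim ker((I - K)^*). We are in the second case, so we need both kernels. Kernel of I - K: (I - K) u = u - u (v·u) = u - u = 0, so ker(I - K) = span{u} = span{(1, 0, -1, -3)} (it is exactly 1-dimensional because rank(I - K) = 3). Kernel of the adjoint: K is real, so (I - K)^* = I - K^T = I - v u^T, and (I - v u^T) v = v - v (u·v) = 0; hence ker((I - K)^*) = span{v} = span{(-6, 1, 2, -3)}. Therefore (I - K) x = y is solvable iff <y, v> = 0, i.e. iff -6y_1 + y_2 + 2y_3 - 3y_4 = 0. When this holds, K y = u (v·y) = 0, so (I - K) y = y and x = y is a particular solution; the full solution set is the line x = y + c·u = y + c·(1, 0, -1, -3), c ∈ C.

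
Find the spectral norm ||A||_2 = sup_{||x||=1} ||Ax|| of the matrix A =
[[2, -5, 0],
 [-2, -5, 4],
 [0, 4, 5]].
||A||_2 = sqrt(66) ≈ 8.124 (= sqrt(largest eigenvalue of A^T A))

||A||_2 = sigma_max(A) = sqrt(lambda_max(A^T A)). Form the symmetric matrix M = A^T A =
[[8, 0, -8],
 [0, 66, 0],
 [-8, 0, 41]].
Its characteristic polynomial (trace, sum of principal 2x2 minors, determinant of M give the coefficients) is
  p(λ) = det(λ I - M) = λ^3 - 115λ^2 + 3498λ - 17424.
By the rational root theorem any rational root is an integer divisor of 17424. Testing λ = 66: p(66) = 287496 - 500940 + 230868 - 17424 = 0, so λ = 66 is a root. Dividing out (λ - 66) leaves p(λ) = (λ - 66)(λ^2 - 49λ + 264). For λ^2 - 49λ + 264 the discriminant is 1345. It is nonnegative but not a perfect square, so the roots are real and irrational: λ = (49 ± sqrt(1345))/2 ≈ 42.8371, 6.1629.
So the eigenvalues of A^T A are ≈ 6.1629, 42.8371, 66 (all ≥ 0, as they must be for A^T A). The largest is λ_max = 66, hence ||A||_2 = sqrt(λ_max) = sqrt(66) ≈ 8.124.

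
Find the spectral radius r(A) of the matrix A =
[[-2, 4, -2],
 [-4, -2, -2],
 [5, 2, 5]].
r(A) ≈ 4.2747

The eigenvalues of A are the roots of its characteristic polynomial. With M = A (coefficients from the trace, the sum of principal 2x2 minors, and det A):
  p(λ) = det(λ I - M) = λ^3 - λ^2 + 14λ - 48.
No integer candidate from the rational root theorem (±divisors of 48) is a root, so the roots are irrational. The cubic discriminant is Δ = -61084 < 0, so there is one real root and a complex-conjugate pair. p(2) = -16 and p(3) = 12 have opposite signs, so a root lies in (2, 3); Newton's method refines it to λ ≈ 2.6268. Dividing out (λ - (2.6268)) leaves approximately λ^2 + 1.6268λ + 18.2732. For λ^2 + 1.6268λ + 18.2732 the discriminant is -70.4465. It is negative, so the remaining roots are the complex-conjugate pair λ ≈ -0.8134 ± 4.1966i. Their product equals the constant term, so |λ|^2 ≈ 18.2732 and |λ| ≈ 4.2747.
Thus the eigenvalues (to 4 decimals) are 2.6268 (modulus 2.6268); -0.8134 ± 4.1966i (modulus 4.2747). The spectral radius is the largest modulus: r(A) ≈ 4.2747. (Cross-check: r(A) ≤ ||A||_2 ≈ 8.8824; equality holds whenever A is normal, though it can also hold for some non-normal A.)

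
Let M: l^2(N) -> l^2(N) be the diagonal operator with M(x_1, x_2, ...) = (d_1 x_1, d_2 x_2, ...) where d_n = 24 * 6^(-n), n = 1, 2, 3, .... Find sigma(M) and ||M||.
sigma(M) = {24 * 6^(-n) : n ≥ 1} ∪ {0}; ||M|| = 4

A bounded diagonal operator on l^2 with diagonal entries d_n has spectrum equal to the closure of {d_n : n ≥ 1}: every d_n is an eigenvalue (with eigenvector e_n), so {d_n} ⊂ sigma(M); the spectrum is closed, so its closure is too; and for lambda not in the closure, (M - lambda I) has bounded inverse (the diagonal entries 1/(d_n - lambda) are bounded). For our sequence d_n = 24 * 6^(-n), n = 1, 2, 3, ...:
  - {d_n} = {24 * 6^(-n) : n ≥ 1}; the only limit point is 0
  - closure = {24 * 6^(-n) : n ≥ 1} ∪ {0}
For the norm: a diagonal operator has ||M|| = sup_n |d_n|. Here d_n = 24 * 6^(-n) is positive and decreasing, so sup_n |d_n| = d_1 = 24/6 = 4. So ||M|| = 4.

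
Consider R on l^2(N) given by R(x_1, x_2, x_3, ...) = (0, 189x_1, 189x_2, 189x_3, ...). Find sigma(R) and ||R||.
sigma(R) = closed disk {z in C : |z| ≤ 189}; ||R|| = 189

Note R = 189·U where U is the unit right shift (U x)_k = x_{k-1} (with x_0 := 0); so ||R|| = 189||U|| and sigma(R) = 189·sigma(U). ||R x||^2 = sum_{k≥1} |189x_k|^2 = 35721||x||^2, so ||R|| = 189 and sigma(R) ⊂ {|z| ≤ 189}. For any |lambda| < 189, the equation (R - lambda I) x = 0 forces x_1 = 0, then 189x_k = lambda x_{k+1} ⇒ x = 0, so R has no eigenvalues. But (R - lambda I) is not surjective for |lambda| < 189: solving (R - lambda I) x = e_1 would require x_n proportional to (lambda/189)^(-n), which is not in l^2. So every |lambda| < 189 lies in the residual spectrum. The boundary |lambda| = 189 is in the approximate point spectrum (the spectrum is closed). Hence sigma(R) is the closed disk of radius 189.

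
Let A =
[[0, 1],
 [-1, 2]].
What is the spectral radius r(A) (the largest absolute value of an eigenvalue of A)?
r(A) = 1

The eigenvalues of A are the roots of its characteristic polynomial. With M = A (coefficients from the trace and determinant):
  p(λ) = det(λ I - M) = λ^2 - 2λ + 1.
For λ^2 - 2λ + 1 the discriminant is 0. It is a perfect square (0^2), so the roots are rational: λ = (2 ± 0)/2 = 1, 1.
Thus the eigenvalues (to 4 decimals) are 1 (modulus 1). The spectral radius is the largest modulus: r(A) = 1. (Cross-check: r(A) ≤ ||A||_2 ≈ 2.4142; equality holds whenever A is normal, though it can also hold for some non-normal A.)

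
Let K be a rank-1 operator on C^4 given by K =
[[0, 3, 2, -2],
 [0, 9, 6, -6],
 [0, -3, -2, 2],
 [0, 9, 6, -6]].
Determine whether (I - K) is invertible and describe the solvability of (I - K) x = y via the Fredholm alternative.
(I - K) is singular (det(I - K) = 0, i.e. 1 ∈ sigma(K)). (I - K) x = y is solvable iff y ⊥ ker((I - K)^*) = span{(0, 3, 2, -2)}, i.e. iff 3y_2 + 2y_3 - 2y_4 = 0. When solvable, the solutions are x = y + c·(1, 3, -1, 3), c arbitrary (ker(I - K) = span{(1, 3, -1, 3)}, dimension 1).

K has rank 1, so it is an outer product K = u v^T: every row of K is a multiple of one row vector. Reading off the entries, u = (1, 3, -1, 3) and v = (0, 3, 2, -2) (row i of K equals u_i·v^T). A rank-one matrix u v^T satisfies K u = u (v·u) and kills the (3)-dimensional subspace v^⊥, so its characteristic polynomial is lambda^3 (lambda - v·u) with v·u = tr K = 1. Hence the eigenvalues of I - K are 1 (multiplicity 3) and 1 - (1) = 0, so det(I - K) = 0. (Direct check: I - K =
[[1, -3, -2, 2],
 [0, -8, -6, 6],
 [0, 3, 3, -2],
 [0, -9, -6, 7]]
has determinant 0.) So 1 is an eigenvalue of K and (I - K) is not invertible. The finite-dimensional Fredholm alternative says: either (I - K) is invertible, or ker(I - K) ≠ {0} and then range(I - K) = ker((I - K)^*)^⊥, with dim ker(I - K) = dim ker((I - K)^*). We are in the second case, so we need both kernels. Kernel of I - K: (I - K) u = u - u (v·u) = u - u = 0, so ker(I - K) = span{u} = span{(1, 3, -1, 3)} (it is exactly 1-dimensional because rank(I - K) = 3). Kernel of the adjoint: K is real, so (I - K)^* = I - K^T = I - v u^T, and (I - v u^T) v = v - v (u·v) = 0; hence ker((I - K)^*) = span{v} = span{(0, 3, 2, -2)}. Therefore (I - K) x = y is solvable iff <y, v> = 0, i.e. iff 3y_2 + 2y_3 - 2y_4 = 0. When this holds, K y = u (v·y) = 0, so (I - K) y = y and x = y is a particular solution; the full solution set is the line x = y + c·u = y + c·(1, 3, -1, 3), c ∈ C.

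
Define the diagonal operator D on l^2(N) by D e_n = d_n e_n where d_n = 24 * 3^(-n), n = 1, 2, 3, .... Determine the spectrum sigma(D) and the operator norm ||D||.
sigma(D) = {24 * 3^(-n) : n ≥ 1} ∪ {0}; ||D|| = 8

A bounded diagonal operator on l^2 with diagonal entries d_n has spectrum equal to the closure of {d_n : n ≥ 1}: every d_n is an eigenvalue (with eigenvector e_n), so {d_n} ⊂ sigma(D); the spectrum is closed, so its closure is too; and for lambda not in the closure, (D - lambda I) has bounded inverse (the diagonal entries 1/(d_n - lambda) are bounded). For our sequence d_n = 24 * 3^(-n), n = 1, 2, 3, ...:
  - {d_n} = {24 * 3^(-n) : n ≥ 1}; the only limit point is 0
  - closure = {24 * 3^(-n) : n ≥ 1} ∪ {0}
For the norm: a diagonal operator has ||D|| = sup_n |d_n|. Here d_n = 24 * 3^(-n) is positive and decreasing, so sup_n |d_n| = d_1 = 24/3 = 8. So ||D|| = 8.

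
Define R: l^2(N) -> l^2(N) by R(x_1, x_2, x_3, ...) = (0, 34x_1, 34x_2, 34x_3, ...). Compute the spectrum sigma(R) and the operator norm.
sigma(R) = closed disk {z in C : |z| ≤ 34}; ||R|| = 34

Note R = 34·U where U is the unit right shift (U x)_k = x_{k-1} (with x_0 := 0); so ||R|| = 34||U|| and sigma(R) = 34·sigma(U). ||R x||^2 = sum_{k≥1} |34x_k|^2 = 1156||x||^2, so ||R|| = 34 and sigma(R) ⊂ {|z| ≤ 34}. For any |lambda| < 34, the equation (R - lambda I) x = 0 forces x_1 = 0, then 34x_k = lambda x_{k+1} ⇒ x = 0, so R has no eigenvalues. But (R - lambda I) is not surjective for |lambda| < 34: solving (R - lambda I) x = e_1 would require x_n proportional to (lambda/34)^(-n), which is not in l^2. So every |lambda| < 34 lies in the residual spectrum. The boundary |lambda| = 34 is in the approximate point spectrum (the spectrum is closed). Hence sigma(R) is the closed disk of radius 34.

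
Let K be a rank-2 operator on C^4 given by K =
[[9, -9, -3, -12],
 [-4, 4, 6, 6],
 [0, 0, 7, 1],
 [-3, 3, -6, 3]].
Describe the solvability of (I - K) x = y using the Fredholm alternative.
(I - K) is invertible (det(I - K) = 81 ≠ 0), so for every y in C^4 the equation (I - K) x = y has a unique solution.

K has rank 2 and factors as K = U V^T = u1 v1^T + u2 v2^T with u1 = (-3, 2, 1, 0), v1 = (-2, 2, 3, 3), u2 = (-3, 0, -2, 3), v2 = (-1, 1, -2, 1) (multiplying out reproduces the displayed K). The nonzero eigenvalues of U V^T coincide with those of the 2 x 2 matrix G = V^T U = [[v1·u1, v1·u2], [v2·u1, v2·u2]] = [[13, 9], [3, 10]], and by the Sylvester determinant identity det(I_4 - U V^T) = det(I_2 - V^T U) = det([[-12, -9], [-3, -9]]) = (-12)(-9) - (-9)(-3) = 81. (Direct check: I - K =
[[-8, 9, 3, 12],
 [4, -3, -6, -6],
 [0, 0, -6, -1],
 [3, -3, 6, -2]]
has determinant 81.) The finite-dimensional Fredholm alternative says: either (I - K) is invertible, or ker(I - K) ≠ {0} and then range(I - K) = ker((I - K)^*)^⊥, with dim ker(I - K) = dim ker((I - K)^*). Since det(I - K) ≠ 0, 1 is not an eigenvalue of K and ker(I - K) = {0}, so we are in the first case: for every y there is a unique x = (I - K)^(-1) y. (Explicitly, by the Woodbury identity, (I - U V^T)^(-1) = I + U (I_2 - G)^(-1) V^T.)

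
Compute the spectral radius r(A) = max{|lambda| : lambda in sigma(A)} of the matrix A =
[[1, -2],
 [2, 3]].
r(A) = sqrt(7) ≈ 2.6458

The eigenvalues of A are the roots of its characteristic polynomial. With M = A (coefficients from the trace and determinant):
  p(λ) = det(λ I - M) = λ^2 - 4λ + 7.
For λ^2 - 4λ + 7 the discriminant is -12. It is negative, so the roots are the complex-conjugate pair λ = 2 ± (sqrt(12)/2) i ≈ 2 ± 1.7321i. For a conjugate pair the product of the roots equals the constant term, so |λ|^2 = 7 and |λ| = sqrt(7) ≈ 2.6458.
Thus the eigenvalues (to 4 decimals) are 2 ± 1.7321i (modulus 2.6458). The spectral radius is the largest modulus: r(A) = sqrt(7) ≈ 2.6458. (Cross-check: r(A) ≤ ||A||_2 ≈ 3.8284; equality holds whenever A is normal, though it can also hold for some non-normal A.)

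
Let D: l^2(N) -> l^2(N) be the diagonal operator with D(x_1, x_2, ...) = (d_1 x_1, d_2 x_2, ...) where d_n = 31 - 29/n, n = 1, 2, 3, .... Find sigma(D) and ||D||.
sigma(D) = {31 - 29/n : n ≥ 1} ∪ {31}; ||D|| = 31

A bounded diagonal operator on l^2 with diagonal entries d_n has spectrum equal to the closure of {d_n : n ≥ 1}: every d_n is an eigenvalue (with eigenvector e_n), so {d_n} ⊂ sigma(D); the spectrum is closed, so its closure is too; and for lambda not in the closure, (D - lambda I) has bounded inverse (the diagonal entries 1/(d_n - lambda) are bounded). For our sequence d_n = 31 - 29/n, n = 1, 2, 3, ...:
  - {d_n} = {31 - 29/n : n ≥ 1}; the only limit point is 31
  - closure = {31 - 29/n : n ≥ 1} ∪ {31}
For the norm: a diagonal operator has ||D|| = sup_n |d_n|. Here d_n = 31 - 29/n increases monotonically from d_1 = 2 toward 31, with all terms in [2, 31); so sup_n |d_n| = 31 (the supremum is the limit, not attained). So ||D|| = 31.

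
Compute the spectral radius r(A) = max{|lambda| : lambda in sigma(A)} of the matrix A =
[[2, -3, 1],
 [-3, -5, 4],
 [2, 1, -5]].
r(A) ≈ 8.1759

The eigenvalues of A are the roots of its characteristic polynomial. With M = A (coefficients from the trace, the sum of principal 2x2 minors, and det A):
  p(λ) = det(λ I - M) = λ^3 + 8λ^2 - 10λ - 70.
No integer candidate from the rational root theorem (±divisors of 70) is a root, so the roots are irrational. The cubic discriminant is Δ = 122260 > 0, so there are three distinct real roots. p(-9) = -61 and p(-8) = 10 have opposite signs, so a root lies in (-9, -8); Newton's method refines it to λ ≈ -8.1759. p(-3) = 5 and p(-2) = -26 have opposite signs, so a root lies in (-3, -2); Newton's method refines it to λ ≈ -2.8394. p(3) = -1 and p(4) = 82 have opposite signs, so a root lies in (3, 4); Newton's method refines it to λ ≈ 3.0153. Check (Vieta): the three roots sum to -8, matching tr M = -8.
Thus the eigenvalues (to 4 decimals) are -8.1759 (modulus 8.1759); -2.8394 (modulus 2.8394); 3.0153 (modulus 3.0153). The spectral radius is the largest modulus: r(A) ≈ 8.1759. (Cross-check: r(A) ≤ ||A||_2 ≈ 8.6767; equality holds whenever A is normal, though it can also hold for some non-normal A.)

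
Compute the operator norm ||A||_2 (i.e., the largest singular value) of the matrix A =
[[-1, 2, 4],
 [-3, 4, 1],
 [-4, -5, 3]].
||A||_2 ≈ 7.1704 (= sqrt(largest eigenvalue of A^T A))

||A||_2 = sigma_max(A) = sqrt(lambda_max(A^T A)). Form the symmetric matrix M = A^T A =
[[26, 6, -19],
 [6, 45, -3],
 [-19, -3, 26]].
Its characteristic polynomial (trace, sum of principal 2x2 minors, determinant of M give the coefficients) is
  p(λ) = det(λ I - M) = λ^3 - 97λ^2 + 2610λ - 13689.
No integer candidate from the rational root theorem (±divisors of 13689) is a root, so the roots are irrational. The cubic discriminant is Δ = 324500985 > 0, so there are three distinct real roots. p(6) = -1305 and p(7) = 171 have opposite signs, so a root lies in (6, 7); Newton's method refines it to λ ≈ 6.8786. p(38) = 295 and p(39) = -117 have opposite signs, so a root lies in (38, 39); Newton's method refines it to λ ≈ 38.7066. p(51) = -225 and p(52) = 351 have opposite signs, so a root lies in (51, 52); Newton's method refines it to λ ≈ 51.4148. Check (Vieta): the three roots sum to 97, matching tr M = 97.
So the eigenvalues of A^T A are ≈ 6.8786, 38.7066, 51.4148 (all ≥ 0, as they must be for A^T A). The largest is λ_max ≈ 51.4148, hence ||A||_2 = sqrt(λ_max) ≈ 7.1704.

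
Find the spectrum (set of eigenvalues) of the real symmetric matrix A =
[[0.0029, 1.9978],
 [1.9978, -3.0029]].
sigma(A) ≈ {-4, 1}

A is real symmetric, so its spectrum consists of real eigenvalues. Expanding the characteristic polynomial of the displayed matrix gives
  det(λ I - A) = p(λ) = λ^2 + (3)λ + (-4).
Solving p(λ) = 0 yields eigenvalues ≈ -4, 1. (A is shown rounded to 4 decimals, so these recover the underlying integer eigenvalues to within that precision.)
Verification: the trace of A = -3 equals the sum of eigenvalues -3, and det(A) ≈ -3.9999 matches the eigenvalue product -4.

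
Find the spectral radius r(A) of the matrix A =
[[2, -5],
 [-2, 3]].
r(A) = (5 + sqrt(41))/2 ≈ 5.7016

The eigenvalues of A are the roots of its characteristic polynomial. With M = A (coefficients from the trace and determinant):
  p(λ) = det(λ I - M) = λ^2 - 5λ - 4.
For λ^2 - 5λ - 4 the discriminant is 41. It is nonnegative but not a perfect square, so the roots are real and irrational: λ = (5 ± sqrt(41))/2 ≈ 5.7016, -0.7016.
Thus the eigenvalues (to 4 decimals) are 5.7016 (modulus 5.7016); -0.7016 (modulus 0.7016). The spectral radius is the largest modulus: r(A) = (5 + sqrt(41))/2 ≈ 5.7016. (Cross-check: r(A) ≤ ||A||_2 ≈ 6.451; equality holds whenever A is normal, though it can also hold for some non-normal A.)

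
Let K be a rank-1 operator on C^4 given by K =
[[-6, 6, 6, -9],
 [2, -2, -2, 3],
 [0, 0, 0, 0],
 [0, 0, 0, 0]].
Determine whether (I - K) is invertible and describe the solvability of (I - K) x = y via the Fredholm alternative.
(I - K) is invertible (det(I - K) = 9 ≠ 0), so for every y in C^4 the equation (I - K) x = y has a unique solution.

K has rank 1, so it is an outer product K = u v^T: every row of K is a multiple of one row vector. Reading off the entries, u = (-3, 1, 0, 0) and v = (2, -2, -2, 3) (row i of K equals u_i·v^T). A rank-one matrix u v^T satisfies K u = u (v·u) and kills the (3)-dimensional subspace v^⊥, so its characteristic polynomial is lambda^3 (lambda - v·u) with v·u = tr K = -8. Hence the eigenvalues of I - K are 1 (multiplicity 3) and 1 - (-8) = 9, so det(I - K) = 9. (Direct check: I - K =
[[7, -6, -6, 9],
 [-2, 3, 2, -3],
 [0, 0, 1, 0],
 [0, 0, 0, 1]]
has determinant 9.) The finite-dimensional Fredholm alternative says: either (I - K) is invertible, or ker(I - K) ≠ {0} and then range(I - K) = ker((I - K)^*)^⊥, with dim ker(I - K) = dim ker((I - K)^*). Since det(I - K) ≠ 0, 1 is not an eigenvalue of K and ker(I - K) = {0}, so we are in the first case: for every y there is a unique x = (I - K)^(-1) y. Explicitly, by the Sherman–Morrison formula, (I - u v^T)^(-1) = I + u v^T/(1 - v·u), i.e. (I - K)^(-1) = I + K/(9).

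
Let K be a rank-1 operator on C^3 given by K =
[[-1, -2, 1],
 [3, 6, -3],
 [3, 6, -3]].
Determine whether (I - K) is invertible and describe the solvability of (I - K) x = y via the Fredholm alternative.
(I - K) is invertible (det(I - K) = -1 ≠ 0), so for every y in C^3 the equation (I - K) x = y has a unique solution.

K has rank 1, so it is an outer product K = u v^T: every row of K is a multiple of one row vector. Reading off the entries, u = (1, -3, -3) and v = (-1, -2, 1) (row i of K equals u_i·v^T). A rank-one matrix u v^T satisfies K u = u (v·u) and kills the (2)-dimensional subspace v^⊥, so its characteristic polynomial is lambda^2 (lambda - v·u) with v·u = tr K = 2. Hence the eigenvalues of I - K are 1 (multiplicity 2) and 1 - (2) = -1, so det(I - K) = -1. (Direct check: I - K =
[[2, 2, -1],
 [-3, -5, 3],
 [-3, -6, 4]]
has determinant -1.) The finite-dimensional Fredholm alternative says: either (I - K) is invertible, or ker(I - K) ≠ {0} and then range(I - K) = ker((I - K)^*)^⊥, with dim ker(I - K) = dim ker((I - K)^*). Since det(I - K) ≠ 0, 1 is not an eigenvalue of K and ker(I - K) = {0}, so we are in the first case: for every y there is a unique x = (I - K)^(-1) y. Explicitly, by the Sherman–Morrison formula, (I - u v^T)^(-1) = I + u v^T/(1 - v·u), i.e. (I - K)^(-1) = I - K.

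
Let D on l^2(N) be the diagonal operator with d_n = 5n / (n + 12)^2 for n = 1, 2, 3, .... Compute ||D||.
||D|| = 5/48 (attained at n = 12)

For D diagonal, ||D|| = sup_n |d_n|. Treat f(x) = 5x / (x + 12)^2 for real x > 0. By the quotient rule, f'(x) = 5(12 - x)/(x + 12)^3, which is positive for x < 12 and negative for x > 12. So f has a unique maximum at x = 12, and since 12 is a positive integer, the supremum over n ≥ 1 is attained at n = 12: d_12 = 5·12/(12 + 12)^2 = 5·12/576 = 5/48. Hence ||D|| = 5/48.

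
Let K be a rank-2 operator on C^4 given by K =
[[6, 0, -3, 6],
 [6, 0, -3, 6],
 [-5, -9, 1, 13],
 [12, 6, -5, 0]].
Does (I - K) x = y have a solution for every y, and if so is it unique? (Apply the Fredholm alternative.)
(I - K) is invertible (det(I - K) = -85 ≠ 0), so for every y in C^4 the equation (I - K) x = y has a unique solution.

K has rank 2 and factors as K = U V^T = u1 v1^T + u2 v2^T with u1 = (0, 0, 3, -2), v1 = (-3, -3, 1, 3), u2 = (3, 3, 2, 3), v2 = (2, 0, -1, 2) (multiplying out reproduces the displayed K). The nonzero eigenvalues of U V^T coincide with those of the 2 x 2 matrix G = V^T U = [[v1·u1, v1·u2], [v2·u1, v2·u2]] = [[-3, -7], [-7, 10]], and by the Sylvester determinant identity det(I_4 - U V^T) = det(I_2 - V^T U) = det([[4, 7], [7, -9]]) = (4)(-9) - (7)(7) = -85. (Direct check: I - K =
[[-5, 0, 3, -6],
 [-6, 1, 3, -6],
 [5, 9, 0, -13],
 [-12, -6, 5, 1]]
has determinant -85.) The finite-dimensional Fredholm alternative says: either (I - K) is invertible, or ker(I - K) ≠ {0} and then range(I - K) = ker((I - K)^*)^⊥, with dim ker(I - K) = dim ker((I - K)^*). Since det(I - K) ≠ 0, 1 is not an eigenvalue of K and ker(I - K) = {0}, so we are in the first case: for every y there is a unique x = (I - K)^(-1) y. (Explicitly, by the Woodbury identity, (I - U V^T)^(-1) = I + U (I_2 - G)^(-1) V^T.)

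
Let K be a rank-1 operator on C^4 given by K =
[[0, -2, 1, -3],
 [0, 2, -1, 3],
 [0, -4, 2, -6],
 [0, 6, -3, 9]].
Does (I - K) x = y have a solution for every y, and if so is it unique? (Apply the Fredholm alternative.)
(I - K) is invertible (det(I - K) = -12 ≠ 0), so for every y in C^4 the equation (I - K) x = y has a unique solution.

K has rank 1, so it is an outer product K = u v^T: every row of K is a multiple of one row vector. Reading off the entries, u = (1, -1, 2, -3) and v = (0, -2, 1, -3) (row i of K equals u_i·v^T). A rank-one matrix u v^T satisfies K u = u (v·u) and kills the (3)-dimensional subspace v^⊥, so its characteristic polynomial is lambda^3 (lambda - v·u) with v·u = tr K = 13. Hence the eigenvalues of I - K are 1 (multiplicity 3) and 1 - (13) = -12, so det(I - K) = -12. (Direct check: I - K =
[[1, 2, -1, 3],
 [0, -1, 1, -3],
 [0, 4, -1, 6],
 [0, -6, 3, -8]]
has determinant -12.) The finite-dimensional Fredholm alternative says: either (I - K) is invertible, or ker(I - K) ≠ {0} and then range(I - K) = ker((I - K)^*)^⊥, with dim ker(I - K) = dim ker((I - K)^*). Since det(I - K) ≠ 0, 1 is not an eigenvalue of K and ker(I - K) = {0}, so we are in the first case: for every y there is a unique x = (I - K)^(-1) y. Explicitly, by the Sherman–Morrison formula, (I - u v^T)^(-1) = I + u v^T/(1 - v·u), i.e. (I - K)^(-1) = I + K/(-12).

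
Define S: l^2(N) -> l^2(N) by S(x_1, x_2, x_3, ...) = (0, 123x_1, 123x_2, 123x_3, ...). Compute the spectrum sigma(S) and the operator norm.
sigma(S) = closed disk {z in C : |z| ≤ 123}; ||S|| = 123

Note S = 123·U where U is the unit right shift (U x)_k = x_{k-1} (with x_0 := 0); so ||S|| = 123||U|| and sigma(S) = 123·sigma(U). ||S x||^2 = sum_{k≥1} |123x_k|^2 = 15129||x||^2, so ||S|| = 123 and sigma(S) ⊂ {|z| ≤ 123}. For any |lambda| < 123, the equation (S - lambda I) x = 0 forces x_1 = 0, then 123x_k = lambda x_{k+1} ⇒ x = 0, so S has no eigenvalues. But (S - lambda I) is not surjective for |lambda| < 123: solving (S - lambda I) x = e_1 would require x_n proportional to (lambda/123)^(-n), which is not in l^2. So every |lambda| < 123 lies in the residual spectrum. The boundary |lambda| = 123 is in the approximate point spectrum (the spectrum is closed). Hence sigma(S) is the closed disk of radius 123.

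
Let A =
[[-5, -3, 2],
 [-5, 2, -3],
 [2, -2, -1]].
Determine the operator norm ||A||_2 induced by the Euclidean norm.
||A||_2 ≈ 7.3638 (= sqrt(largest eigenvalue of A^T A))

||A||_2 = sigma_max(A) = sqrt(lambda_max(A^T A)). Form the symmetric matrix M = A^T A =
[[54, 1, 3],
 [1, 17, -10],
 [3, -10, 14]].
Its characteristic polynomial (trace, sum of principal 2x2 minors, determinant of M give the coefficients) is
  p(λ) = det(λ I - M) = λ^3 - 85λ^2 + 1802λ - 7225.
No integer candidate from the rational root theorem (±divisors of 7225) is a root, so the roots are irrational. The cubic discriminant is Δ = 817331593 > 0, so there are three distinct real roots. p(5) = -215 and p(6) = 743 have opposite signs, so a root lies in (5, 6); Newton's method refines it to λ ≈ 5.2124. p(25) = 325 and p(26) = -257 have opposite signs, so a root lies in (25, 26); Newton's method refines it to λ ≈ 25.562. p(54) = -313 and p(55) = 1135 have opposite signs, so a root lies in (54, 55); Newton's method refines it to λ ≈ 54.2256. Check (Vieta): the three roots sum to 85, matching tr M = 85.
So the eigenvalues of A^T A are ≈ 5.2124, 25.562, 54.2256 (all ≥ 0, as they must be for A^T A). The largest is λ_max ≈ 54.2256, hence ||A||_2 = sqrt(λ_max) ≈ 7.3638.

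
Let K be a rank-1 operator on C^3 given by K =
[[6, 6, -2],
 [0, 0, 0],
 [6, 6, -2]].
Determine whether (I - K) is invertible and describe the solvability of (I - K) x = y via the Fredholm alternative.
(I - K) is invertible (det(I - K) = -3 ≠ 0), so for every y in C^3 the equation (I - K) x = y has a unique solution.

K has rank 1, so it is an outer product K = u v^T: every row of K is a multiple of one row vector. Reading off the entries, u = (2, 0, 2) and v = (3, 3, -1) (row i of K equals u_i·v^T). A rank-one matrix u v^T satisfies K u = u (v·u) and kills the (2)-dimensional subspace v^⊥, so its characteristic polynomial is lambda^2 (lambda - v·u) with v·u = tr K = 4. Hence the eigenvalues of I - K are 1 (multiplicity 2) and 1 - (4) = -3, so det(I - K) = -3. (Direct check: I - K =
[[-5, -6, 2],
 [0, 1, 0],
 [-6, -6, 3]]
has determinant -3.) The finite-dimensional Fredholm alternative says: either (I - K) is invertible, or ker(I - K) ≠ {0} and then range(I - K) = ker((I - K)^*)^⊥, with dim ker(I - K) = dim ker((I - K)^*). Since det(I - K) ≠ 0, 1 is not an eigenvalue of K and ker(I - K) = {0}, so we are in the first case: for every y there is a unique x = (I - K)^(-1) y. Explicitly, by the Sherman–Morrison formula, (I - u v^T)^(-1) = I + u v^T/(1 - v·u), i.e. (I - K)^(-1) = I + K/(-3).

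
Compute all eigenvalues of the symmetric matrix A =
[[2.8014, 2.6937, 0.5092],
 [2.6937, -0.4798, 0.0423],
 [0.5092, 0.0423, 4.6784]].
sigma(A) ≈ {-2, 4, 5}

A is real symmetric, so its spectrum consists of real eigenvalues. Expanding the characteristic polynomial of the displayed matrix gives
  det(λ I - A) = p(λ) = λ^3 + (-7)λ^2 + (2)λ + (40).
Solving p(λ) = 0 yields eigenvalues ≈ -2, 4, 5. (A is shown rounded to 4 decimals, so these recover the underlying integer eigenvalues to within that precision.)
Verification: the trace of A = 7 equals the sum of eigenvalues 7, and det(A) ≈ -39.9994 matches the eigenvalue product -40.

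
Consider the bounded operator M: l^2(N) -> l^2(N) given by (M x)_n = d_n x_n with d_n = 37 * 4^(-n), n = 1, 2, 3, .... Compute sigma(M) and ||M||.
sigma(M) = {37 * 4^(-n) : n ≥ 1} ∪ {0}; ||M|| = 37/4

A bounded diagonal operator on l^2 with diagonal entries d_n has spectrum equal to the closure of {d_n : n ≥ 1}: every d_n is an eigenvalue (with eigenvector e_n), so {d_n} ⊂ sigma(M); the spectrum is closed, so its closure is too; and for lambda not in the closure, (M - lambda I) has bounded inverse (the diagonal entries 1/(d_n - lambda) are bounded). For our sequence d_n = 37 * 4^(-n), n = 1, 2, 3, ...:
  - {d_n} = {37 * 4^(-n) : n ≥ 1}; the only limit point is 0
  - closure = {37 * 4^(-n) : n ≥ 1} ∪ {0}
For the norm: a diagonal operator has ||M|| = sup_n |d_n|. Here d_n = 37 * 4^(-n) is positive and decreasing, so sup_n |d_n| = d_1 = 37/4. So ||M|| = 37/4.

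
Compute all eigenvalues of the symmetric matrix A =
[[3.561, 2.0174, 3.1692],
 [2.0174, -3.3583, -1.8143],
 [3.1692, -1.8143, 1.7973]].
sigma(A) ≈ {-5, 1, 6}

A is real symmetric, so its spectrum consists of real eigenvalues. Expanding the characteristic polynomial of the displayed matrix gives
  det(λ I - A) = p(λ) = λ^3 + (-2)λ^2 + (-29)λ + (30).
Solving p(λ) = 0 yields eigenvalues ≈ -5, 1, 6. (A is shown rounded to 4 decimals, so these recover the underlying integer eigenvalues to within that precision.)
Verification: the trace of A = 2 equals the sum of eigenvalues 2, and det(A) ≈ -29.9997 matches the eigenvalue product -30.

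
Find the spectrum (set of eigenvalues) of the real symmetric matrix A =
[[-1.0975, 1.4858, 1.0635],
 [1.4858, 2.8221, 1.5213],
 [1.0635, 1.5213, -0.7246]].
sigma(A) ≈ {-2, -1, 4}

A is real symmetric, so its spectrum consists of real eigenvalues. Expanding the characteristic polynomial of the displayed matrix gives
  det(λ I - A) = p(λ) = λ^3 + (-1)λ^2 + (-10)λ + (-8).
Solving p(λ) = 0 yields eigenvalues ≈ -2, -1, 4. (A is shown rounded to 4 decimals, so these recover the underlying integer eigenvalues to within that precision.)
Verification: the trace of A = 1 equals the sum of eigenvalues 1, and det(A) ≈ 7.9998 matches the eigenvalue product 8.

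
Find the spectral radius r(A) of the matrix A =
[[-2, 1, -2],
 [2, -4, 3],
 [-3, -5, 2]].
r(A) ≈ 3.3601

The eigenvalues of A are the roots of its characteristic polynomial. With M = A (coefficients from the trace, the sum of principal 2x2 minors, and det A):
  p(λ) = det(λ I - M) = λ^3 + 4λ^2 + 3λ - 17.
No integer candidate from the rational root theorem (±divisors of 17) is a root, so the roots are irrational. The cubic discriminant is Δ = -7087 < 0, so there is one real root and a complex-conjugate pair. p(1) = -9 and p(2) = 13 have opposite signs, so a root lies in (1, 2); Newton's method refines it to λ ≈ 1.5057. Dividing out (λ - (1.5057)) leaves approximately λ^2 + 5.5057λ + 11.2902. For λ^2 + 5.5057λ + 11.2902 the discriminant is -14.8476. It is negative, so the remaining roots are the complex-conjugate pair λ ≈ -2.7529 ± 1.9266i. Their product equals the constant term, so |λ|^2 ≈ 11.2902 and |λ| ≈ 3.3601.
Thus the eigenvalues (to 4 decimals) are 1.5057 (modulus 1.5057); -2.7529 ± 1.9266i (modulus 3.3601). The spectral radius is the largest modulus: r(A) ≈ 3.3601. (Cross-check: r(A) ≤ ||A||_2 ≈ 7.5289; equality holds whenever A is normal, though it can also hold for some non-normal A.)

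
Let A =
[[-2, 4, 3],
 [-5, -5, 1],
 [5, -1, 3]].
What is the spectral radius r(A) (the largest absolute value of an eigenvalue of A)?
r(A) ≈ 6.3044

The eigenvalues of A are the roots of its characteristic polynomial. With M = A (coefficients from the trace, the sum of principal 2x2 minors, and det A):
  p(λ) = det(λ I - M) = λ^3 + 4λ^2 - 5λ - 198.
No integer candidate from the rational root theorem (±divisors of 198) is a root, so the roots are irrational. The cubic discriminant is Δ = -935640 < 0, so there is one real root and a complex-conjugate pair. p(4) = -90 and p(5) = 2 have opposite signs, so a root lies in (4, 5); Newton's method refines it to λ ≈ 4.9818. Dividing out (λ - (4.9818)) leaves approximately λ^2 + 8.9818λ + 39.745. For λ^2 + 8.9818λ + 39.745 the discriminant is -78.3079. It is negative, so the remaining roots are the complex-conjugate pair λ ≈ -4.4909 ± 4.4246i. Their product equals the constant term, so |λ|^2 ≈ 39.745 and |λ| ≈ 6.3044.
Thus the eigenvalues (to 4 decimals) are 4.9818 (modulus 4.9818); -4.4909 ± 4.4246i (modulus 6.3044). The spectral radius is the largest modulus: r(A) ≈ 6.3044. (Cross-check: r(A) ≤ ||A||_2 ≈ 7.8816; equality holds whenever A is normal, though it can also hold for some non-normal A.)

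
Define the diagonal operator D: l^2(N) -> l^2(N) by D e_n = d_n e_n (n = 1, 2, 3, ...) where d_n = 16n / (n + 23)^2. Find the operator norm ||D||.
||D|| = 4/23 (attained at n = 23)

For D diagonal, ||D|| = sup_n |d_n|. Treat f(x) = 16x / (x + 23)^2 for real x > 0. By the quotient rule, f'(x) = 16(23 - x)/(x + 23)^3, which is positive for x < 23 and negative for x > 23. So f has a unique maximum at x = 23, and since 23 is a positive integer, the supremum over n ≥ 1 is attained at n = 23: d_23 = 16·23/(23 + 23)^2 = 16·23/2116 = 4/23. Hence ||D|| = 4/23.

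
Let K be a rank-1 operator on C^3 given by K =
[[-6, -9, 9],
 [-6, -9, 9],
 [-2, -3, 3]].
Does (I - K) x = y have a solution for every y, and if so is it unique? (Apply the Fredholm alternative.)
(I - K) is invertible (det(I - K) = 13 ≠ 0), so for every y in C^3 the equation (I - K) x = y has a unique solution.

K has rank 1, so it is an outer product K = u v^T: every row of K is a multiple of one row vector. Reading off the entries, u = (-3, -3, -1) and v = (2, 3, -3) (row i of K equals u_i·v^T). A rank-one matrix u v^T satisfies K u = u (v·u) and kills the (2)-dimensional subspace v^⊥, so its characteristic polynomial is lambda^2 (lambda - v·u) with v·u = tr K = -12. Hence the eigenvalues of I - K are 1 (multiplicity 2) and 1 - (-12) = 13, so det(I - K) = 13. (Direct check: I - K =
[[7, 9, -9],
 [6, 10, -9],
 [2, 3, -2]]
has determinant 13.) The finite-dimensional Fredholm alternative says: either (I - K) is invertible, or ker(I - K) ≠ {0} and then range(I - K) = ker((I - K)^*)^⊥, with dim ker(I - K) = dim ker((I - K)^*). Since det(I - K) ≠ 0, 1 is not an eigenvalue of K and ker(I - K) = {0}, so we are in the first case: for every y there is a unique x = (I - K)^(-1) y. Explicitly, by the Sherman–Morrison formula, (I - u v^T)^(-1) = I + u v^T/(1 - v·u), i.e. (I - K)^(-1) = I + K/(13).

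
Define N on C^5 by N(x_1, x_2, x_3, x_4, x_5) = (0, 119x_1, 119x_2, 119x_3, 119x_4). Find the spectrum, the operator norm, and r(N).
sigma(N) = {0}; ||N|| = 119; r(N) = 0. (N is nilpotent with N^5 = 0.)

On C^5, N is a strictly lower-triangular matrix with 119 on the subdiagonal and zeros elsewhere, so its characteristic polynomial is lambda^5 and every eigenvalue is 0: sigma(N) = {0}. For the operator norm, N e_i = 119e_{i+1} for i = 1, ..., 4 and N e_5 = 0, so the singular values of N are 119 (with multiplicity 4) and 0; hence ||N|| = 119. The spectral radius r(N) = max|lambda| = 0. Note ||N|| > r(N) — characteristic of non-normal nilpotent operators. Indeed N^5 = 0.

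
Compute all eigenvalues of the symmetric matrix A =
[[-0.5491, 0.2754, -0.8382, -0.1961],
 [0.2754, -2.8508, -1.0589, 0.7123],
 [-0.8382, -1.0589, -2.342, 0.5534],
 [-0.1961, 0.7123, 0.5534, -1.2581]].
sigma(A) ≈ {-4, -2, -1, 0}

A is real symmetric, so its spectrum consists of real eigenvalues. Expanding the characteristic polynomial of the displayed matrix gives
  det(λ I - A) = p(λ) = λ^4 + (7)λ^3 + (14)λ^2 + (8)λ + (0).
Solving p(λ) = 0 yields eigenvalues ≈ -4, -2, -1, 0. (A is shown rounded to 4 decimals, so these recover the underlying integer eigenvalues to within that precision.)
Verification: the trace of A = -7 equals the sum of eigenvalues -7, and det(A) ≈ 0.0001 matches the eigenvalue product 0.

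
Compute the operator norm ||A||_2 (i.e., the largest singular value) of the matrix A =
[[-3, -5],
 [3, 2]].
||A||_2 = sqrt((47 + sqrt(1885))/2) ≈ 6.7237 (= sqrt(largest eigenvalue of A^T A))

||A||_2 = sigma_max(A) = sqrt(lambda_max(A^T A)). Form the symmetric matrix M = A^T A =
[[18, 21],
 [21, 29]].
Its characteristic polynomial (trace, determinant of M give the coefficients) is
  p(λ) = det(λ I - M) = λ^2 - 47λ + 81.
For λ^2 - 47λ + 81 the discriminant is 1885. It is nonnegative but not a perfect square, so the roots are real and irrational: λ = (47 ± sqrt(1885))/2 ≈ 45.2083, 1.7917.
So the eigenvalues of A^T A are ≈ 1.7917, 45.2083 (all ≥ 0, as they must be for A^T A). The largest is λ_max = (47 + sqrt(1885))/2 ≈ 45.2083, hence ||A||_2 = sqrt(λ_max) = sqrt((47 + sqrt(1885))/2) ≈ 6.7237.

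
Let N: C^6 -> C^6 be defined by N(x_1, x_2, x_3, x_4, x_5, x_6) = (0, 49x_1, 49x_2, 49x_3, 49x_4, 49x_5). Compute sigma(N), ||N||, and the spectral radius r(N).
sigma(N) = {0}; ||N|| = 49; r(N) = 0. (N is nilpotent with N^6 = 0.)

On C^6, N is a strictly lower-triangular matrix with 49 on the subdiagonal and zeros elsewhere, so its characteristic polynomial is lambda^6 and every eigenvalue is 0: sigma(N) = {0}. For the operator norm, N e_i = 49e_{i+1} for i = 1, ..., 5 and N e_6 = 0, so the singular values of N are 49 (with multiplicity 5) and 0; hence ||N|| = 49. The spectral radius r(N) = max|lambda| = 0. Note ||N|| > r(N) — characteristic of non-normal nilpotent operators. Indeed N^6 = 0.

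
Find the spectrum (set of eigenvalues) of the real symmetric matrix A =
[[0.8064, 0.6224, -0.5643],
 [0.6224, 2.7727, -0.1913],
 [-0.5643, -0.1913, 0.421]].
sigma(A) ≈ {0, 1, 3}

A is real symmetric, so its spectrum consists of real eigenvalues. Expanding the characteristic polynomial of the displayed matrix gives
  det(λ I - A) = p(λ) = λ^3 + (-4)λ^2 + (3)λ + (0).
Solving p(λ) = 0 yields eigenvalues ≈ 0, 1, 3. (A is shown rounded to 4 decimals, so these recover the underlying integer eigenvalues to within that precision.)
Verification: the trace of A = 4 equals the sum of eigenvalues 4, and det(A) ≈ 0.0002 matches the eigenvalue product 0.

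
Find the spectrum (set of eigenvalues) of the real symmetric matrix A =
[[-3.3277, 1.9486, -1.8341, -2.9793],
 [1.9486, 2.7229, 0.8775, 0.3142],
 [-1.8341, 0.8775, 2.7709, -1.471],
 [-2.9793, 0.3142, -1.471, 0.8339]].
sigma(A) ≈ {-6, 2, 3, 4}

A is real symmetric, so its spectrum consists of real eigenvalues. Expanding the characteristic polynomial of the displayed matrix gives
  det(λ I - A) = p(λ) = λ^4 + (-3)λ^3 + (-28)λ^2 + (132)λ + (-144).
Solving p(λ) = 0 yields eigenvalues ≈ -6, 2, 3, 4. (A is shown rounded to 4 decimals, so these recover the underlying integer eigenvalues to within that precision.)
Verification: the trace of A = 3 equals the sum of eigenvalues 3, and det(A) ≈ -143.9998 matches the eigenvalue product -144.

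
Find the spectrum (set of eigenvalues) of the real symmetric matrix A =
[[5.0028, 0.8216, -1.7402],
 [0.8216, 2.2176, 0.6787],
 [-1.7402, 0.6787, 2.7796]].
sigma(A) ≈ {1, 3, 6}

A is real symmetric, so its spectrum consists of real eigenvalues. Expanding the characteristic polynomial of the displayed matrix gives
  det(λ I - A) = p(λ) = λ^3 + (-10)λ^2 + (27)λ + (-18).
Solving p(λ) = 0 yields eigenvalues ≈ 1, 3, 6. (A is shown rounded to 4 decimals, so these recover the underlying integer eigenvalues to within that precision.)
Verification: the trace of A = 10 equals the sum of eigenvalues 10, and det(A) ≈ 18.0004 matches the eigenvalue product 18.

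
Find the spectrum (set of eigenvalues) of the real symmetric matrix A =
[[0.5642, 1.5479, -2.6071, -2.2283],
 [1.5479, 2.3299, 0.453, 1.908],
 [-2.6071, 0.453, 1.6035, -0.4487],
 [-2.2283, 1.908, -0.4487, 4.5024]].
sigma(A) ≈ {-3, 2, 4, 6}

A is real symmetric, so its spectrum consists of real eigenvalues. Expanding the characteristic polynomial of the displayed matrix gives
  det(λ I - A) = p(λ) = λ^4 + (-9)λ^3 + (8)λ^2 + (84)λ + (-143.999).
Solving p(λ) = 0 yields eigenvalues ≈ -3, 2, 4, 6. (A is shown rounded to 4 decimals, so these recover the underlying integer eigenvalues to within that precision.)
Verification: the trace of A = 9 equals the sum of eigenvalues 9, and det(A) ≈ -143.9990 matches the eigenvalue product -144.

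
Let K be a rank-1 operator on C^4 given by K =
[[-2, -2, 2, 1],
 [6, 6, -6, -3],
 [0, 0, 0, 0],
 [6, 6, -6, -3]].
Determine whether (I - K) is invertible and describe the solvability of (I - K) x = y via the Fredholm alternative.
(I - K) is singular (det(I - K) = 0, i.e. 1 ∈ sigma(K)). (I - K) x = y is solvable iff y ⊥ ker((I - K)^*) = span{(-2, -2, 2, 1)}, i.e. iff -2y_1 - 2y_2 + 2y_3 + y_4 = 0. When solvable, the solutions are x = y + c·(1, -3, 0, -3), c arbitrary (ker(I - K) = span{(1, -3, 0, -3)}, dimension 1).

K has rank 1, so it is an outer product K = u v^T: every row of K is a multiple of one row vector. Reading off the entries, u = (1, -3, 0, -3) and v = (-2, -2, 2, 1) (row i of K equals u_i·v^T). A rank-one matrix u v^T satisfies K u = u (v·u) and kills the (3)-dimensional subspace v^⊥, so its characteristic polynomial is lambda^3 (lambda - v·u) with v·u = tr K = 1. Hence the eigenvalues of I - K are 1 (multiplicity 3) and 1 - (1) = 0, so det(I - K) = 0. (Direct check: I - K =
[[3, 2, -2, -1],
 [-6, -5, 6, 3],
 [0, 0, 1, 0],
 [-6, -6, 6, 4]]
has determinant 0.) So 1 is an eigenvalue of K and (I - K) is not invertible. The finite-dimensional Fredholm alternative says: either (I - K) is invertible, or ker(I - K) ≠ {0} and then range(I - K) = ker((I - K)^*)^⊥, with dim ker(I - K) = dim ker((I - K)^*). We are in the second case, so we need both kernels. Kernel of I - K: (I - K) u = u - u (v·u) = u - u = 0, so ker(I - K) = span{u} = span{(1, -3, 0, -3)} (it is exactly 1-dimensional because rank(I - K) = 3). Kernel of the adjoint: K is real, so (I - K)^* = I - K^T = I - v u^T, and (I - v u^T) v = v - v (u·v) = 0; hence ker((I - K)^*) = span{v} = span{(-2, -2, 2, 1)}. Therefore (I - K) x = y is solvable iff <y, v> = 0, i.e. iff -2y_1 - 2y_2 + 2y_3 + y_4 = 0. When this holds, K y = u (v·y) = 0, so (I - K) y = y and x = y is a particular solution; the full solution set is the line x = y + c·u = y + c·(1, -3, 0, -3), c ∈ C.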